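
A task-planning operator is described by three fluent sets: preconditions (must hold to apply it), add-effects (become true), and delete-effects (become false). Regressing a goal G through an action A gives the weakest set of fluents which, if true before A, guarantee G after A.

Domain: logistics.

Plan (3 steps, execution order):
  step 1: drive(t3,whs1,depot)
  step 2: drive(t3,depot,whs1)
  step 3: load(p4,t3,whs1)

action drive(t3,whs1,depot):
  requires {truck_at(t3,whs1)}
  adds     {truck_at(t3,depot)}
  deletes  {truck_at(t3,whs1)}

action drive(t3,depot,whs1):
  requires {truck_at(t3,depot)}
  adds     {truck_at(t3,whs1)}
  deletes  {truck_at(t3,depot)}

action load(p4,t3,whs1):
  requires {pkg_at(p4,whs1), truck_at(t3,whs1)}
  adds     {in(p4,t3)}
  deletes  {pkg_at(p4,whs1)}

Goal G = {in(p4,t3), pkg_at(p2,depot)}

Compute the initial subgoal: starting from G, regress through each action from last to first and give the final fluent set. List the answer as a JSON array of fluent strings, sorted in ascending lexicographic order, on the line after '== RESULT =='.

Work backward from the goal:
  through step 3 (load(p4,t3,whs1)): drop {in(p4,t3)}, keep {pkg_at(p2,depot)}, require {pkg_at(p4,whs1), truck_at(t3,whs1)}
    → {pkg_at(p2,depot), pkg_at(p4,whs1), truck_at(t3,whs1)}
  through step 2 (drive(t3,depot,whs1)): drop {truck_at(t3,whs1)}, keep {pkg_at(p2,depot), pkg_at(p4,whs1)}, require {truck_at(t3,depot)}
    → {pkg_at(p2,depot), pkg_at(p4,whs1), truck_at(t3,depot)}
  through step 1 (drive(t3,whs1,depot)): drop {truck_at(t3,depot)}, keep {pkg_at(p2,depot), pkg_at(p4,whs1)}, require {truck_at(t3,whs1)}
    → {pkg_at(p2,depot), pkg_at(p4,whs1), truck_at(t3,whs1)}

== RESULT ==
["pkg_at(p2,depot)", "pkg_at(p4,whs1)", "truck_at(t3,whs1)"]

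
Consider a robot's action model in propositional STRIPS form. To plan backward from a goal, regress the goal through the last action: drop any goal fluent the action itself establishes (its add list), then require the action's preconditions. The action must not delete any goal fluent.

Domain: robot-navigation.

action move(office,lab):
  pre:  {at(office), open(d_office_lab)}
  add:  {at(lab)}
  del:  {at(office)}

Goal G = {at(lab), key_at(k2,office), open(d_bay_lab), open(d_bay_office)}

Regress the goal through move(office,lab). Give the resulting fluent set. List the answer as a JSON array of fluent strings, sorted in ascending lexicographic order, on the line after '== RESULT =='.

Compute (G \ add) ∪ pre:
  G ∩ del = {}  (empty — regression defined)
  G \ add = {at(lab), key_at(k2,office), open(d_bay_lab), open(d_bay_office)} \ {at(lab)} = {key_at(k2,office), open(d_bay_lab), open(d_bay_office)}
  ∪ pre   = {key_at(k2,office), open(d_bay_lab), open(d_bay_office)} ∪ {at(office), open(d_office_lab)}
          = {at(office), key_at(k2,office), open(d_bay_lab), open(d_bay_office), open(d_office_lab)}

== RESULT ==
["at(office)", "key_at(k2,office)", "open(d_bay_lab)", "open(d_bay_office)", "open(d_office_lab)"]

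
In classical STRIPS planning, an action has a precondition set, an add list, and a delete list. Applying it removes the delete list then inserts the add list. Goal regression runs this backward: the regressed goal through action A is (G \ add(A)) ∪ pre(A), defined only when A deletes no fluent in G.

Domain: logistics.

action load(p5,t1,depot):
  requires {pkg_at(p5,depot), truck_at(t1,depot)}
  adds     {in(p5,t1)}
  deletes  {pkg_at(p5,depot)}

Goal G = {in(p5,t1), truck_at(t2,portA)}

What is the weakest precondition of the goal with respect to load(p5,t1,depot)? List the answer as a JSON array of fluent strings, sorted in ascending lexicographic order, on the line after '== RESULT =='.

Regress:
  G ∩ del = {}  (empty — regression defined)
  G \ add = {in(p5,t1), truck_at(t2,portA)} \ {in(p5,t1)} = {truck_at(t2,portA)}
  ∪ pre   = {truck_at(t2,portA)} ∪ {pkg_at(p5,depot), truck_at(t1,depot)}
          = {pkg_at(p5,depot), truck_at(t1,depot), truck_at(t2,portA)}

== RESULT ==
["pkg_at(p5,depot)", "truck_at(t1,depot)", "truck_at(t2,portA)"]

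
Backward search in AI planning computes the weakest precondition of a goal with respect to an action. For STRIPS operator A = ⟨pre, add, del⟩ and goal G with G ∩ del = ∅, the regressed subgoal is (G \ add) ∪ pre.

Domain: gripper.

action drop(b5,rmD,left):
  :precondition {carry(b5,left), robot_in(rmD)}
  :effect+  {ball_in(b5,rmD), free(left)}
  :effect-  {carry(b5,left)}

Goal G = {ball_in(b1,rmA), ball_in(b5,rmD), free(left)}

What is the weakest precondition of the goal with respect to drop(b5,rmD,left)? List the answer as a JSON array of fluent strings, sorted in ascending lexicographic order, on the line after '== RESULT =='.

Compute (G \ add) ∪ pre:
  G ∩ del = {}  (empty — regression defined)
  G \ add = {ball_in(b1,rmA), ball_in(b5,rmD), free(left)} \ {ball_in(b5,rmD), free(left)} = {ball_in(b1,rmA)}
  ∪ pre   = {ball_in(b1,rmA)} ∪ {carry(b5,left), robot_in(rmD)}
          = {ball_in(b1,rmA), carry(b5,left), robot_in(rmD)}

== RESULT ==
["ball_in(b1,rmA)", "carry(b5,left)", "robot_in(rmD)"]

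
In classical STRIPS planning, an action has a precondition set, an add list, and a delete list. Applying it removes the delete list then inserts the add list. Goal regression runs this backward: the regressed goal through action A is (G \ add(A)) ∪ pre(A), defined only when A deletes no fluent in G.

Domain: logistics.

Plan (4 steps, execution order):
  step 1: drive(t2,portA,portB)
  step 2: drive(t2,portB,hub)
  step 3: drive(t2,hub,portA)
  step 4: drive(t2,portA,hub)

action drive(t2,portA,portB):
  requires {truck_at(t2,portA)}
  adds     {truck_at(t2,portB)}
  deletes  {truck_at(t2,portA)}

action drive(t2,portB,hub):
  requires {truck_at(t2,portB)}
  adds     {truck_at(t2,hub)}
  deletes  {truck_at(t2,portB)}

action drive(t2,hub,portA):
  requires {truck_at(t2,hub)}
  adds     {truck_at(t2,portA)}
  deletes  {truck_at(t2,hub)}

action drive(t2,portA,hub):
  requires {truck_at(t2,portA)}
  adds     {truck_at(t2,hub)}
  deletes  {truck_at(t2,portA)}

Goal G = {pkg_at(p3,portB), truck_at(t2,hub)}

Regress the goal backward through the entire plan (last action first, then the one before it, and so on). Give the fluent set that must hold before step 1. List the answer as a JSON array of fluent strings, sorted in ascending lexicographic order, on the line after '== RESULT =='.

Regress step by step:
  through step 4 (drive(t2,portA,hub)): drop {truck_at(t2,hub)}, keep {pkg_at(p3,portB)}, require {truck_at(t2,portA)}
    → {pkg_at(p3,portB), truck_at(t2,portA)}
  through step 3 (drive(t2,hub,portA)): drop {truck_at(t2,portA)}, keep {pkg_at(p3,portB)}, require {truck_at(t2,hub)}
    → {pkg_at(p3,portB), truck_at(t2,hub)}
  through step 2 (drive(t2,portB,hub)): drop {truck_at(t2,hub)}, keep {pkg_at(p3,portB)}, require {truck_at(t2,portB)}
    → {pkg_at(p3,portB), truck_at(t2,portB)}
  through step 1 (drive(t2,portA,portB)): drop {truck_at(t2,portB)}, keep {pkg_at(p3,portB)}, require {truck_at(t2,portA)}
    → {pkg_at(p3,portB), truck_at(t2,portA)}

== RESULT ==
["pkg_at(p3,portB)", "truck_at(t2,portA)"]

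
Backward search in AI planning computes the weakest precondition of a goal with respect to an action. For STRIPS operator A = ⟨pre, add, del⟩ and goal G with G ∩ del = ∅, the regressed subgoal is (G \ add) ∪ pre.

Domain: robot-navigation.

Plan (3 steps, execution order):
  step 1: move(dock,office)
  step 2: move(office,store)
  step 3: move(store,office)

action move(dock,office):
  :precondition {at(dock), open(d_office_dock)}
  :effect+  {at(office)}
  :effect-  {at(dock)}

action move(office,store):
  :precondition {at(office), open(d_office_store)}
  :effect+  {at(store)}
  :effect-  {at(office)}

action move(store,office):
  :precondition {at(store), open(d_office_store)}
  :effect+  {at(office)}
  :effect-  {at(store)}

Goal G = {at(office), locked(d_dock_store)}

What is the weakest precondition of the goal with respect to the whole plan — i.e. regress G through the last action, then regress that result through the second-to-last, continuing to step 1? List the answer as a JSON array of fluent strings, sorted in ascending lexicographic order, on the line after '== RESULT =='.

Regress step by step:
  through step 3 (move(store,office)): drop {at(office)}, keep {locked(d_dock_store)}, require {at(store), open(d_office_store)}
    → {at(store), locked(d_dock_store), open(d_office_store)}
  through step 2 (move(office,store)): drop {at(store)}, keep {locked(d_dock_store), open(d_office_store)}, require {at(office), open(d_office_store)}
    → {at(office), locked(d_dock_store), open(d_office_store)}
  through step 1 (move(dock,office)): drop {at(office)}, keep {locked(d_dock_store), open(d_office_store)}, require {at(dock), open(d_office_dock)}
    → {at(dock), locked(d_dock_store), open(d_office_dock), open(d_office_store)}

== RESULT ==
["at(dock)", "locked(d_dock_store)", "open(d_office_dock)", "open(d_office_store)"]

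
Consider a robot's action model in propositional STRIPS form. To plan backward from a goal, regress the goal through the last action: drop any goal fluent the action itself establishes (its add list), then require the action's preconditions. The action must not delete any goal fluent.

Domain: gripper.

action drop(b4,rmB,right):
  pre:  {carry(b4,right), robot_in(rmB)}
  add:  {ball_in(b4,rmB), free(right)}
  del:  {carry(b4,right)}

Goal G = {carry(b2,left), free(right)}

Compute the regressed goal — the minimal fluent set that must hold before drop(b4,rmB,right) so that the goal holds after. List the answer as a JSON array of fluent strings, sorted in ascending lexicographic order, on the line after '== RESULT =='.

Regress:
  G ∩ del = {}  (empty — regression defined)
  G \ add = {carry(b2,left), free(right)} \ {ball_in(b4,rmB), free(right)} = {carry(b2,left)}
  ∪ pre   = {carry(b2,left)} ∪ {carry(b4,right), robot_in(rmB)}
          = {carry(b2,left), carry(b4,right), robot_in(rmB)}

== RESULT ==
["carry(b2,left)", "carry(b4,right)", "robot_in(rmB)"]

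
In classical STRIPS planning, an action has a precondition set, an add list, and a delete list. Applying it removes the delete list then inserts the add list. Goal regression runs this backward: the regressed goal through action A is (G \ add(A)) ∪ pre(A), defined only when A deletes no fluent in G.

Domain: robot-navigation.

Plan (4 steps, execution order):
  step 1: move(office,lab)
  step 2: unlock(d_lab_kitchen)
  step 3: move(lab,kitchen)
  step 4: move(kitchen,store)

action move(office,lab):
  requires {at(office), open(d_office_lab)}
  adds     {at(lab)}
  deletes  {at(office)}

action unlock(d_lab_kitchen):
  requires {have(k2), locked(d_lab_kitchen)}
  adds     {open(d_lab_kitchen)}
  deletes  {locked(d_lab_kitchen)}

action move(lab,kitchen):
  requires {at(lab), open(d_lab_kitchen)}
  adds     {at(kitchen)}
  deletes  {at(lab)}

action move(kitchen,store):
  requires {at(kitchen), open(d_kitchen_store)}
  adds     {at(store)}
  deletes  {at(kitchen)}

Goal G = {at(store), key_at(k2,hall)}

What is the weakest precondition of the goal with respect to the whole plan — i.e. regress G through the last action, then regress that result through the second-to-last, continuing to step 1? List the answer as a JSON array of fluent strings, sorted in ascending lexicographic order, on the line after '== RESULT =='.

Work backward from the goal:
  through step 4 (move(kitchen,store)): drop {at(store)}, keep {key_at(k2,hall)}, require {at(kitchen), open(d_kitchen_store)}
    → {at(kitchen), key_at(k2,hall), open(d_kitchen_store)}
  through step 3 (move(lab,kitchen)): drop {at(kitchen)}, keep {key_at(k2,hall), open(d_kitchen_store)}, require {at(lab), open(d_lab_kitchen)}
    → {at(lab), key_at(k2,hall), open(d_kitchen_store), open(d_lab_kitchen)}
  through step 2 (unlock(d_lab_kitchen)): drop {open(d_lab_kitchen)}, keep {at(lab), key_at(k2,hall), open(d_kitchen_store)}, require {have(k2), locked(d_lab_kitchen)}
    → {at(lab), have(k2), key_at(k2,hall), locked(d_lab_kitchen), open(d_kitchen_store)}
  through step 1 (move(office,lab)): drop {at(lab)}, keep {have(k2), key_at(k2,hall), locked(d_lab_kitchen), open(d_kitchen_store)}, require {at(office), open(d_office_lab)}
    → {at(office), have(k2), key_at(k2,hall), locked(d_lab_kitchen), open(d_kitchen_store), open(d_office_lab)}

== RESULT ==
["at(office)", "have(k2)", "key_at(k2,hall)", "locked(d_lab_kitchen)", "open(d_kitchen_store)", "open(d_office_lab)"]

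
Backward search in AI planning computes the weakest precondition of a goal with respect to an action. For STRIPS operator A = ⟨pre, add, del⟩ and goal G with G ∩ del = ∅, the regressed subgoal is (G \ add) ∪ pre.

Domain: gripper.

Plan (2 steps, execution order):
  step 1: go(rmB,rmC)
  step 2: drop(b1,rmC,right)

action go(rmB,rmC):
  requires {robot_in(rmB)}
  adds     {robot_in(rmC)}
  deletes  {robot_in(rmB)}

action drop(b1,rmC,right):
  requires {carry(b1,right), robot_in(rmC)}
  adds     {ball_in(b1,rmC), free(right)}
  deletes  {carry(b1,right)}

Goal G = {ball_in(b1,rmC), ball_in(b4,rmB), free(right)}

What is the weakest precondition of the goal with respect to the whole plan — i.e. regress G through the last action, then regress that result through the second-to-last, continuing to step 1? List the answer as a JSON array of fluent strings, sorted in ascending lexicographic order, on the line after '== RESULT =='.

Regress step by step:
  through step 2 (drop(b1,rmC,right)): drop {ball_in(b1,rmC), free(right)}, keep {ball_in(b4,rmB)}, require {carry(b1,right), robot_in(rmC)}
    → {ball_in(b4,rmB), carry(b1,right), robot_in(rmC)}
  through step 1 (go(rmB,rmC)): drop {robot_in(rmC)}, keep {ball_in(b4,rmB), carry(b1,right)}, require {robot_in(rmB)}
    → {ball_in(b4,rmB), carry(b1,right), robot_in(rmB)}

== RESULT ==
["ball_in(b4,rmB)", "carry(b1,right)", "robot_in(rmB)"]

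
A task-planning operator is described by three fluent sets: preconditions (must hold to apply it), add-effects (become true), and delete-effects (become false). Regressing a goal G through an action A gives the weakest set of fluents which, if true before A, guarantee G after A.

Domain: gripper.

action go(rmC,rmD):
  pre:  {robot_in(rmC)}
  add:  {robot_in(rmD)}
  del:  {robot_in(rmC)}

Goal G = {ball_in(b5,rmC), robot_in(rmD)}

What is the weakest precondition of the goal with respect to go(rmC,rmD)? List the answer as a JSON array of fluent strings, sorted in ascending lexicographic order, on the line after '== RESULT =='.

Regress:
  G ∩ del = {}  (empty — regression defined)
  G \ add = {ball_in(b5,rmC), robot_in(rmD)} \ {robot_in(rmD)} = {ball_in(b5,rmC)}
  ∪ pre   = {ball_in(b5,rmC)} ∪ {robot_in(rmC)}
          = {ball_in(b5,rmC), robot_in(rmC)}

== RESULT ==
["ball_in(b5,rmC)", "robot_in(rmC)"]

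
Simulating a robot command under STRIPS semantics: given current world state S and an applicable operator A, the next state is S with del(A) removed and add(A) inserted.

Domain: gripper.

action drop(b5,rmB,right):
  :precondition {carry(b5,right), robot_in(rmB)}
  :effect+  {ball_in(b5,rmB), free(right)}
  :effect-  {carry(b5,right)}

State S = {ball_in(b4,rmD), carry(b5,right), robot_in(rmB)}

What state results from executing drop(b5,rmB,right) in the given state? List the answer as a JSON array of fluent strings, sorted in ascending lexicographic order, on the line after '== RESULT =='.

Progress:
  pre ⊆ S: {carry(b5,right), robot_in(rmB)} ⊆ S  — applicable
  S \ del = {ball_in(b4,rmD), robot_in(rmB)}
  ∪ add   = {ball_in(b4,rmD), ball_in(b5,rmB), free(right), robot_in(rmB)}

== RESULT ==
["ball_in(b4,rmD)", "ball_in(b5,rmB)", "free(right)", "robot_in(rmB)"]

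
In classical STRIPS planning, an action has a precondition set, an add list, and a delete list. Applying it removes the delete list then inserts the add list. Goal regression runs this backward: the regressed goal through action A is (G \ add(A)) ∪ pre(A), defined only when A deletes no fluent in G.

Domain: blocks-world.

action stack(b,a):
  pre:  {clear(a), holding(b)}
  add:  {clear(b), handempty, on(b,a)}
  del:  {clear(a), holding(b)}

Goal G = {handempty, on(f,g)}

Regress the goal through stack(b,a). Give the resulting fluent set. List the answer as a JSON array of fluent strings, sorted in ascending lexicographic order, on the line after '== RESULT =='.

Compute (G \ add) ∪ pre:
  G ∩ del = {}  (empty — regression defined)
  G \ add = {handempty, on(f,g)} \ {clear(b), handempty, on(b,a)} = {on(f,g)}
  ∪ pre   = {on(f,g)} ∪ {clear(a), holding(b)}
          = {clear(a), holding(b), on(f,g)}

== RESULT ==
["clear(a)", "holding(b)", "on(f,g)"]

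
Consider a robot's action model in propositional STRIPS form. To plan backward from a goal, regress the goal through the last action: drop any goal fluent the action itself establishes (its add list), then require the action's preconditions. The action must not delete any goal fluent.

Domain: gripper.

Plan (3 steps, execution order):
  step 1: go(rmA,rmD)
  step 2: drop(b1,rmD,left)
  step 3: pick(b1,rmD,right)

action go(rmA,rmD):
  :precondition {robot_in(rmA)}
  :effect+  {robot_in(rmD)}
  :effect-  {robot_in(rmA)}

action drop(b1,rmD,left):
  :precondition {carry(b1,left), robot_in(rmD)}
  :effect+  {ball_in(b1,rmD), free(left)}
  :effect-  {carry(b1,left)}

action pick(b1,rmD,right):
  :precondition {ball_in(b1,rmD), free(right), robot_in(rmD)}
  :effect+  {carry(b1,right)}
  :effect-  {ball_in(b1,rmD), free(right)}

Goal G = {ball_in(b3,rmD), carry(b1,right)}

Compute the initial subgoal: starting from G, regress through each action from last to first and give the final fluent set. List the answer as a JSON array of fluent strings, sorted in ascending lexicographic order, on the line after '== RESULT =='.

Work backward from the goal:
  through step 3 (pick(b1,rmD,right)): drop {carry(b1,right)}, keep {ball_in(b3,rmD)}, require {ball_in(b1,rmD), free(right), robot_in(rmD)}
    → {ball_in(b1,rmD), ball_in(b3,rmD), free(right), robot_in(rmD)}
  through step 2 (drop(b1,rmD,left)): drop {ball_in(b1,rmD)}, keep {ball_in(b3,rmD), free(right), robot_in(rmD)}, require {carry(b1,left), robot_in(rmD)}
    → {ball_in(b3,rmD), carry(b1,left), free(right), robot_in(rmD)}
  through step 1 (go(rmA,rmD)): drop {robot_in(rmD)}, keep {ball_in(b3,rmD), carry(b1,left), free(right)}, require {robot_in(rmA)}
    → {ball_in(b3,rmD), carry(b1,left), free(right), robot_in(rmA)}

== RESULT ==
["ball_in(b3,rmD)", "carry(b1,left)", "free(right)", "robot_in(rmA)"]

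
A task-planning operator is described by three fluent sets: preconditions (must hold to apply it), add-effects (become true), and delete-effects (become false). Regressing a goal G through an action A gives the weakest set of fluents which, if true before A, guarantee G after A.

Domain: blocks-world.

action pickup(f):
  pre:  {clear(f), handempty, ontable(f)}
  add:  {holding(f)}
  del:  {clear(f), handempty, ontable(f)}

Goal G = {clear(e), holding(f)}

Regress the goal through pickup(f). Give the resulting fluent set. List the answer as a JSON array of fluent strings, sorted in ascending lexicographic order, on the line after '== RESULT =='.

Compute (G \ add) ∪ pre:
  G ∩ del = {}  (empty — regression defined)
  G \ add = {clear(e), holding(f)} \ {holding(f)} = {clear(e)}
  ∪ pre   = {clear(e)} ∪ {clear(f), handempty, ontable(f)}
          = {clear(e), clear(f), handempty, ontable(f)}

== RESULT ==
["clear(e)", "clear(f)", "handempty", "ontable(f)"]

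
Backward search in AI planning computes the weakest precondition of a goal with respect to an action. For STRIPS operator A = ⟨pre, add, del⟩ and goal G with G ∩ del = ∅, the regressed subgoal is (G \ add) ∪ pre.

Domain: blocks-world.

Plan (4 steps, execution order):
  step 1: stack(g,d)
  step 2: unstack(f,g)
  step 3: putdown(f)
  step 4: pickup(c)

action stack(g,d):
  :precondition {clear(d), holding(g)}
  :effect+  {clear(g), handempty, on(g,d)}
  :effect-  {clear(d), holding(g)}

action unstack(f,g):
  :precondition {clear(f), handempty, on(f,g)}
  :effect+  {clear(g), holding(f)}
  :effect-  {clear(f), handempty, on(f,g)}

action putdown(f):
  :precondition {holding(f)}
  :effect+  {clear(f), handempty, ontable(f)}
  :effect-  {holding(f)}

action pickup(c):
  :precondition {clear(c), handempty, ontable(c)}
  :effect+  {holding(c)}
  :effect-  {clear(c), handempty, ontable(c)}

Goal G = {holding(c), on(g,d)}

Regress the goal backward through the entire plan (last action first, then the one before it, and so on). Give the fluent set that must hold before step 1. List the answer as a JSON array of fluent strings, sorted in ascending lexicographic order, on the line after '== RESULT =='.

Regress step by step:
  through step 4 (pickup(c)): drop {holding(c)}, keep {on(g,d)}, require {clear(c), handempty, ontable(c)}
    → {clear(c), handempty, on(g,d), ontable(c)}
  through step 3 (putdown(f)): drop {handempty}, keep {clear(c), on(g,d), ontable(c)}, require {holding(f)}
    → {clear(c), holding(f), on(g,d), ontable(c)}
  through step 2 (unstack(f,g)): drop {holding(f)}, keep {clear(c), on(g,d), ontable(c)}, require {clear(f), handempty, on(f,g)}
    → {clear(c), clear(f), handempty, on(f,g), on(g,d), ontable(c)}
  through step 1 (stack(g,d)): drop {handempty, on(g,d)}, keep {clear(c), clear(f), on(f,g), ontable(c)}, require {clear(d), holding(g)}
    → {clear(c), clear(d), clear(f), holding(g), on(f,g), ontable(c)}

== RESULT ==
["clear(c)", "clear(d)", "clear(f)", "holding(g)", "on(f,g)", "ontable(c)"]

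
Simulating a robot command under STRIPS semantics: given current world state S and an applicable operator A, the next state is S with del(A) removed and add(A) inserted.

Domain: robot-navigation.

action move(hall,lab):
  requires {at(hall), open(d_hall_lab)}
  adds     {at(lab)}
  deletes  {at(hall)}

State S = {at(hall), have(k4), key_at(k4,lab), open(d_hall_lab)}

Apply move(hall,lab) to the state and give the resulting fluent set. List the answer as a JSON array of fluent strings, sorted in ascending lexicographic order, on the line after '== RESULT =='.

Progress:
  pre ⊆ S: {at(hall), open(d_hall_lab)} ⊆ S  — applicable
  S \ del = {have(k4), key_at(k4,lab), open(d_hall_lab)}
  ∪ add   = {at(lab), have(k4), key_at(k4,lab), open(d_hall_lab)}

== RESULT ==
["at(lab)", "have(k4)", "key_at(k4,lab)", "open(d_hall_lab)"]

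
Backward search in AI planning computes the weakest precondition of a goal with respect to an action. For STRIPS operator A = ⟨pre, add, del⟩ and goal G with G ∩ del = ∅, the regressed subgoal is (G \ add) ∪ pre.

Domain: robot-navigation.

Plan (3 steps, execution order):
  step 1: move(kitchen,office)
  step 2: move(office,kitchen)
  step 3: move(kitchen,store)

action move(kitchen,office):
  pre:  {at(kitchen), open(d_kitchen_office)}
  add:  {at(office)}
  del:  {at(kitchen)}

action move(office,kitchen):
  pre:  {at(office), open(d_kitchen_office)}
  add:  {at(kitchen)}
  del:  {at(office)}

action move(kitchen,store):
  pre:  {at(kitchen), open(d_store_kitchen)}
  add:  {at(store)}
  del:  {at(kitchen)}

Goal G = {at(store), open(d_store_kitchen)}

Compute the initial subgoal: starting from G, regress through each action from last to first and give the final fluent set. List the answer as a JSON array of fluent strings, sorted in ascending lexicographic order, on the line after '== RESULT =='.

Work backward from the goal:
  through step 3 (move(kitchen,store)): drop {at(store)}, keep {open(d_store_kitchen)}, require {at(kitchen), open(d_store_kitchen)}
    → {at(kitchen), open(d_store_kitchen)}
  through step 2 (move(office,kitchen)): drop {at(kitchen)}, keep {open(d_store_kitchen)}, require {at(office), open(d_kitchen_office)}
    → {at(office), open(d_kitchen_office), open(d_store_kitchen)}
  through step 1 (move(kitchen,office)): drop {at(office)}, keep {open(d_kitchen_office), open(d_store_kitchen)}, require {at(kitchen), open(d_kitchen_office)}
    → {at(kitchen), open(d_kitchen_office), open(d_store_kitchen)}

== RESULT ==
["at(kitchen)", "open(d_kitchen_office)", "open(d_store_kitchen)"]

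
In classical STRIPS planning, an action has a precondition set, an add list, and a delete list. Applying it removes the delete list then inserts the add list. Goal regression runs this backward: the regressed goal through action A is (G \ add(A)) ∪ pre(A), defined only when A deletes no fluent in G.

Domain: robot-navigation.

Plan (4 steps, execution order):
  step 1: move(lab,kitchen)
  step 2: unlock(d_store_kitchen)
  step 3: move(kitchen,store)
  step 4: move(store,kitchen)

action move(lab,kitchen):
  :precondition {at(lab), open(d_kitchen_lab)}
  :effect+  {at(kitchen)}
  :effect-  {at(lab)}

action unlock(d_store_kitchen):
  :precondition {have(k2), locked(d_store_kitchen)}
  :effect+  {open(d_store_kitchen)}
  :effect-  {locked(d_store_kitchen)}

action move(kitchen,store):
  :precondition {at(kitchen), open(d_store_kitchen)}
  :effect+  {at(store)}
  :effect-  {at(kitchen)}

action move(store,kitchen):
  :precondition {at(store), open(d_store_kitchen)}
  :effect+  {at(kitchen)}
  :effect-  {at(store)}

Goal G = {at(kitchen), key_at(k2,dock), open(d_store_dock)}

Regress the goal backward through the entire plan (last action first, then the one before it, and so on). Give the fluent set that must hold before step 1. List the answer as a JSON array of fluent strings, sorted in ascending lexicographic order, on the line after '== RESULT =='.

Regress step by step:
  through step 4 (move(store,kitchen)): drop {at(kitchen)}, keep {key_at(k2,dock), open(d_store_dock)}, require {at(store), open(d_store_kitchen)}
    → {at(store), key_at(k2,dock), open(d_store_dock), open(d_store_kitchen)}
  through step 3 (move(kitchen,store)): drop {at(store)}, keep {key_at(k2,dock), open(d_store_dock), open(d_store_kitchen)}, require {at(kitchen), open(d_store_kitchen)}
    → {at(kitchen), key_at(k2,dock), open(d_store_dock), open(d_store_kitchen)}
  through step 2 (unlock(d_store_kitchen)): drop {open(d_store_kitchen)}, keep {at(kitchen), key_at(k2,dock), open(d_store_dock)}, require {have(k2), locked(d_store_kitchen)}
    → {at(kitchen), have(k2), key_at(k2,dock), locked(d_store_kitchen), open(d_store_dock)}
  through step 1 (move(lab,kitchen)): drop {at(kitchen)}, keep {have(k2), key_at(k2,dock), locked(d_store_kitchen), open(d_store_dock)}, require {at(lab), open(d_kitchen_lab)}
    → {at(lab), have(k2), key_at(k2,dock), locked(d_store_kitchen), open(d_kitchen_lab), open(d_store_dock)}

== RESULT ==
["at(lab)", "have(k2)", "key_at(k2,dock)", "locked(d_store_kitchen)", "open(d_kitchen_lab)", "open(d_store_dock)"]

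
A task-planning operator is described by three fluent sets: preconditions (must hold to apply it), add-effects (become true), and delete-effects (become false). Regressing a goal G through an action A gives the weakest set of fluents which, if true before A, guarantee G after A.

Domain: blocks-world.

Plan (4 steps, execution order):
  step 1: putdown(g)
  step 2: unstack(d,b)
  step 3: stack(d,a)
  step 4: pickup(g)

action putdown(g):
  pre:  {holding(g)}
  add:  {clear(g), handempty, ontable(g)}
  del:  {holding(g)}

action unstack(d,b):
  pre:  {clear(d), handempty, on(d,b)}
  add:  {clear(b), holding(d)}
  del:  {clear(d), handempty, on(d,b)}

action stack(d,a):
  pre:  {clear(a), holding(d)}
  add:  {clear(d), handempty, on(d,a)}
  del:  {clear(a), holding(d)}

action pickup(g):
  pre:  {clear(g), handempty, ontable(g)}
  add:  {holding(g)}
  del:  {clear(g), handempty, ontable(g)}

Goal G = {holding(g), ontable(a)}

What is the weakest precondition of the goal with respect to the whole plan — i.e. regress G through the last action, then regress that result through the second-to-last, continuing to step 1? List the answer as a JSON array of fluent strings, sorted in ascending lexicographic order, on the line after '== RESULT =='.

Work backward from the goal:
  through step 4 (pickup(g)): drop {holding(g)}, keep {ontable(a)}, require {clear(g), handempty, ontable(g)}
    → {clear(g), handempty, ontable(a), ontable(g)}
  through step 3 (stack(d,a)): drop {handempty}, keep {clear(g), ontable(a), ontable(g)}, require {clear(a), holding(d)}
    → {clear(a), clear(g), holding(d), ontable(a), ontable(g)}
  through step 2 (unstack(d,b)): drop {holding(d)}, keep {clear(a), clear(g), ontable(a), ontable(g)}, require {clear(d), handempty, on(d,b)}
    → {clear(a), clear(d), clear(g), handempty, on(d,b), ontable(a), ontable(g)}
  through step 1 (putdown(g)): drop {clear(g), handempty, ontable(g)}, keep {clear(a), clear(d), on(d,b), ontable(a)}, require {holding(g)}
    → {clear(a), clear(d), holding(g), on(d,b), ontable(a)}

== RESULT ==
["clear(a)", "clear(d)", "holding(g)", "on(d,b)", "ontable(a)"]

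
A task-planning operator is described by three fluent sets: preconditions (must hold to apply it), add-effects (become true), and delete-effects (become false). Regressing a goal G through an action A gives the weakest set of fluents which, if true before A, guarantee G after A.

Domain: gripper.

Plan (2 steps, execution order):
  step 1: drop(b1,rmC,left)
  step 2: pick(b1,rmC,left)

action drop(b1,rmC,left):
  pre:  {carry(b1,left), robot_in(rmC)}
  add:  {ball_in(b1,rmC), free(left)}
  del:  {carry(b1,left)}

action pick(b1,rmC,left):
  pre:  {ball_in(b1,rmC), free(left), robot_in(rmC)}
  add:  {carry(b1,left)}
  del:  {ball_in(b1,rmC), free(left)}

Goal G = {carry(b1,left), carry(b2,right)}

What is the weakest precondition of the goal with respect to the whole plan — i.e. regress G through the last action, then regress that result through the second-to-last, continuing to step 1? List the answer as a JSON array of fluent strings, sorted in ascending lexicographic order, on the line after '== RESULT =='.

Regress step by step:
  through step 2 (pick(b1,rmC,left)): drop {carry(b1,left)}, keep {carry(b2,right)}, require {ball_in(b1,rmC), free(left), robot_in(rmC)}
    → {ball_in(b1,rmC), carry(b2,right), free(left), robot_in(rmC)}
  through step 1 (drop(b1,rmC,left)): drop {ball_in(b1,rmC), free(left)}, keep {carry(b2,right), robot_in(rmC)}, require {carry(b1,left), robot_in(rmC)}
    → {carry(b1,left), carry(b2,right), robot_in(rmC)}

== RESULT ==
["carry(b1,left)", "carry(b2,right)", "robot_in(rmC)"]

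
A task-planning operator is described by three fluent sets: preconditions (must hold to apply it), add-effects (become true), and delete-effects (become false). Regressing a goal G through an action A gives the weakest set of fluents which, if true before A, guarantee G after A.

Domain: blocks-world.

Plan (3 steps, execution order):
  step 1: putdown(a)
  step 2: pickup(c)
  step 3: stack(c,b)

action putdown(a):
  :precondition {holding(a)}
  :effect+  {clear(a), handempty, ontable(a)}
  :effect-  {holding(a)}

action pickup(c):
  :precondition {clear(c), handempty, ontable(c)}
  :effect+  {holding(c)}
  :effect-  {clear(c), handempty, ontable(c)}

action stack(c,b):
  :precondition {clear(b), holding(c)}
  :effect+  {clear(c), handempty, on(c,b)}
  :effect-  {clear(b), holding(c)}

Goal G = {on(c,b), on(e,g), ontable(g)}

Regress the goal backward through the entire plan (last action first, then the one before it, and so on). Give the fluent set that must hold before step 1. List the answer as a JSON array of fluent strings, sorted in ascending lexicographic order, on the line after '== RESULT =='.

Regress step by step:
  through step 3 (stack(c,b)): drop {on(c,b)}, keep {on(e,g), ontable(g)}, require {clear(b), holding(c)}
    → {clear(b), holding(c), on(e,g), ontable(g)}
  through step 2 (pickup(c)): drop {holding(c)}, keep {clear(b), on(e,g), ontable(g)}, require {clear(c), handempty, ontable(c)}
    → {clear(b), clear(c), handempty, on(e,g), ontable(c), ontable(g)}
  through step 1 (putdown(a)): drop {handempty}, keep {clear(b), clear(c), on(e,g), ontable(c), ontable(g)}, require {holding(a)}
    → {clear(b), clear(c), holding(a), on(e,g), ontable(c), ontable(g)}

== RESULT ==
["clear(b)", "clear(c)", "holding(a)", "on(e,g)", "ontable(c)", "ontable(g)"]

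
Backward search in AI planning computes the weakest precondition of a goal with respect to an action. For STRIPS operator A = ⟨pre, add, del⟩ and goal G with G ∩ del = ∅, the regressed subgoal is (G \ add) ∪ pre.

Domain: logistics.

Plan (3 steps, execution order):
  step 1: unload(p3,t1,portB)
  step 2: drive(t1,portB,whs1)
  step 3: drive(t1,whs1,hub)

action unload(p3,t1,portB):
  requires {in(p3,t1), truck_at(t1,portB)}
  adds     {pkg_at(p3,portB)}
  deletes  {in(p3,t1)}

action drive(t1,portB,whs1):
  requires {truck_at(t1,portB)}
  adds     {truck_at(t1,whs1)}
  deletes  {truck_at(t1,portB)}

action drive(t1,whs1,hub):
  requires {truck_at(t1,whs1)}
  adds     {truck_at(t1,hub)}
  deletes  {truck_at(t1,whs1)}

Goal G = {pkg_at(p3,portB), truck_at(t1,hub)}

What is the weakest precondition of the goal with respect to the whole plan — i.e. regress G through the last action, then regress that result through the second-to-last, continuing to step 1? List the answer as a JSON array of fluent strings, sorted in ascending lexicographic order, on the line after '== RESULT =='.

Regress step by step:
  through step 3 (drive(t1,whs1,hub)): drop {truck_at(t1,hub)}, keep {pkg_at(p3,portB)}, require {truck_at(t1,whs1)}
    → {pkg_at(p3,portB), truck_at(t1,whs1)}
  through step 2 (drive(t1,portB,whs1)): drop {truck_at(t1,whs1)}, keep {pkg_at(p3,portB)}, require {truck_at(t1,portB)}
    → {pkg_at(p3,portB), truck_at(t1,portB)}
  through step 1 (unload(p3,t1,portB)): drop {pkg_at(p3,portB)}, keep {truck_at(t1,portB)}, require {in(p3,t1), truck_at(t1,portB)}
    → {in(p3,t1), truck_at(t1,portB)}

== RESULT ==
["in(p3,t1)", "truck_at(t1,portB)"]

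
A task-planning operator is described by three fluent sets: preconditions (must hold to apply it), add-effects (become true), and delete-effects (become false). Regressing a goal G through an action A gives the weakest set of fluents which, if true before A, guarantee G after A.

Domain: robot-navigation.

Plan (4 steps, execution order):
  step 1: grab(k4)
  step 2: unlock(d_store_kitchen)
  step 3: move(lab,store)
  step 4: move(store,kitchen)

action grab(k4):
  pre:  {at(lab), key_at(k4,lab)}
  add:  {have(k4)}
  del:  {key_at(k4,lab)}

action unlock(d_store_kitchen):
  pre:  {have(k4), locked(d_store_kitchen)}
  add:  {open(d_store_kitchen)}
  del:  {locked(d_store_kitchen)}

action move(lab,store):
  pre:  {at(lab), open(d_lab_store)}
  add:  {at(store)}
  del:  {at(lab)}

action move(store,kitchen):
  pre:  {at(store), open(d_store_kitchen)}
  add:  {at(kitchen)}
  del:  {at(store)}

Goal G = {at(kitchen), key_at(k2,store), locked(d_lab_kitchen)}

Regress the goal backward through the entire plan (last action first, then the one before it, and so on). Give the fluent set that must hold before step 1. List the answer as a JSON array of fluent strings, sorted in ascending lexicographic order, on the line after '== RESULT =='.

Regress step by step:
  through step 4 (move(store,kitchen)): drop {at(kitchen)}, keep {key_at(k2,store), locked(d_lab_kitchen)}, require {at(store), open(d_store_kitchen)}
    → {at(store), key_at(k2,store), locked(d_lab_kitchen), open(d_store_kitchen)}
  through step 3 (move(lab,store)): drop {at(store)}, keep {key_at(k2,store), locked(d_lab_kitchen), open(d_store_kitchen)}, require {at(lab), open(d_lab_store)}
    → {at(lab), key_at(k2,store), locked(d_lab_kitchen), open(d_lab_store), open(d_store_kitchen)}
  through step 2 (unlock(d_store_kitchen)): drop {open(d_store_kitchen)}, keep {at(lab), key_at(k2,store), locked(d_lab_kitchen), open(d_lab_store)}, require {have(k4), locked(d_store_kitchen)}
    → {at(lab), have(k4), key_at(k2,store), locked(d_lab_kitchen), locked(d_store_kitchen), open(d_lab_store)}
  through step 1 (grab(k4)): drop {have(k4)}, keep {at(lab), key_at(k2,store), locked(d_lab_kitchen), locked(d_store_kitchen), open(d_lab_store)}, require {at(lab), key_at(k4,lab)}
    → {at(lab), key_at(k2,store), key_at(k4,lab), locked(d_lab_kitchen), locked(d_store_kitchen), open(d_lab_store)}

== RESULT ==
["at(lab)", "key_at(k2,store)", "key_at(k4,lab)", "locked(d_lab_kitchen)", "locked(d_store_kitchen)", "open(d_lab_store)"]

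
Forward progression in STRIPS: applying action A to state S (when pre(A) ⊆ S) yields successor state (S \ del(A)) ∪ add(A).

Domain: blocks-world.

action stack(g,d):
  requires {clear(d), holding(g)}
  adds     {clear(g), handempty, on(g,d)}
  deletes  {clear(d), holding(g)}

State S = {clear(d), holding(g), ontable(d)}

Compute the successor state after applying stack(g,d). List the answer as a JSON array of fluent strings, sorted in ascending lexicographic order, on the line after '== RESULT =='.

Progress:
  pre ⊆ S: {clear(d), holding(g)} ⊆ S  — applicable
  S \ del = {ontable(d)}
  ∪ add   = {clear(g), handempty, on(g,d), ontable(d)}

== RESULT ==
["clear(g)", "handempty", "on(g,d)", "ontable(d)"]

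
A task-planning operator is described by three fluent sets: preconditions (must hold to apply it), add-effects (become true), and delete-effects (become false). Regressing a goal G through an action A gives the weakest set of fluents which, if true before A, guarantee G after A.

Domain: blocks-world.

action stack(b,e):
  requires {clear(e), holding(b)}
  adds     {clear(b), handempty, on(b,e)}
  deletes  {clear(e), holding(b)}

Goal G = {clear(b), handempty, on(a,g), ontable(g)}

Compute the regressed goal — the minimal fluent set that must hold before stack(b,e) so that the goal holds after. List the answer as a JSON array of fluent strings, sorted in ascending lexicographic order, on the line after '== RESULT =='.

Compute (G \ add) ∪ pre:
  G ∩ del = {}  (empty — regression defined)
  G \ add = {clear(b), handempty, on(a,g), ontable(g)} \ {clear(b), handempty, on(b,e)} = {on(a,g), ontable(g)}
  ∪ pre   = {on(a,g), ontable(g)} ∪ {clear(e), holding(b)}
          = {clear(e), holding(b), on(a,g), ontable(g)}

== RESULT ==
["clear(e)", "holding(b)", "on(a,g)", "ontable(g)"]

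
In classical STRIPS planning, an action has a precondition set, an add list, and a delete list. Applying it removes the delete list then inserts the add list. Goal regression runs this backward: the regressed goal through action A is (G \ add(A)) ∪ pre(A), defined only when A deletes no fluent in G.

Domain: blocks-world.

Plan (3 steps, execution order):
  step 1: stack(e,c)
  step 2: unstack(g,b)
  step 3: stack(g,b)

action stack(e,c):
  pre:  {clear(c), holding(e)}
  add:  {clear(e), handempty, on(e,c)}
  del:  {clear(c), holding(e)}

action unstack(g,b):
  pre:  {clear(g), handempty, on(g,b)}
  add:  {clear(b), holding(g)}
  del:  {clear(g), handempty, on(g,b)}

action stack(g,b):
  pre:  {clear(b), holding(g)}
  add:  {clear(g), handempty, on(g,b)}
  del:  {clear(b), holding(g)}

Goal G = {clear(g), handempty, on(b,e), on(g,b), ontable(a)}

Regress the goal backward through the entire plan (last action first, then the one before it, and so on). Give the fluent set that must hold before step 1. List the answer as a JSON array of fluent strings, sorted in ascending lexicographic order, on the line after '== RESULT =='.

Regress step by step:
  through step 3 (stack(g,b)): drop {clear(g), handempty, on(g,b)}, keep {on(b,e), ontable(a)}, require {clear(b), holding(g)}
    → {clear(b), holding(g), on(b,e), ontable(a)}
  through step 2 (unstack(g,b)): drop {clear(b), holding(g)}, keep {on(b,e), ontable(a)}, require {clear(g), handempty, on(g,b)}
    → {clear(g), handempty, on(b,e), on(g,b), ontable(a)}
  through step 1 (stack(e,c)): drop {handempty}, keep {clear(g), on(b,e), on(g,b), ontable(a)}, require {clear(c), holding(e)}
    → {clear(c), clear(g), holding(e), on(b,e), on(g,b), ontable(a)}

== RESULT ==
["clear(c)", "clear(g)", "holding(e)", "on(b,e)", "on(g,b)", "ontable(a)"]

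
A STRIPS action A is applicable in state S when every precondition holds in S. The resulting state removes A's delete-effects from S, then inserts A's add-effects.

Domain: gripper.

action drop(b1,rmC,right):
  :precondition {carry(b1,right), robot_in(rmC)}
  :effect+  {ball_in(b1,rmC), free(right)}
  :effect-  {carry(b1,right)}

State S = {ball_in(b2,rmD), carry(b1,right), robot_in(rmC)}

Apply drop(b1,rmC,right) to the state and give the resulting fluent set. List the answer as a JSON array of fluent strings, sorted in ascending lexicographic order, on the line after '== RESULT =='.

Progress:
  pre ⊆ S: {carry(b1,right), robot_in(rmC)} ⊆ S  — applicable
  S \ del = {ball_in(b2,rmD), robot_in(rmC)}
  ∪ add   = {ball_in(b1,rmC), ball_in(b2,rmD), free(right), robot_in(rmC)}

== RESULT ==
["ball_in(b1,rmC)", "ball_in(b2,rmD)", "free(right)", "robot_in(rmC)"]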